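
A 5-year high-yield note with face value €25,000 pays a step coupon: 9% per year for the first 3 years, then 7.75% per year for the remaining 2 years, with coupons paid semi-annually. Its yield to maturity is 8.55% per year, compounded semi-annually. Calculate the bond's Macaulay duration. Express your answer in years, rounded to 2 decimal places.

Periodic yield y = 0.04275. Discount each cash flow and weight by its period:
  t   CF        PV=CF/(1+0.04275)^t    t·PV
  1     1,125.00     1,078.8780     1,078.8780
  2     1,125.00     1,034.6468     2,069.2936
  3     1,125.00       992.2290     2,976.6871
  4     1,125.00       951.5503     3,806.2010
  5     1,125.00       912.5392     4,562.6960
  6     1,125.00       875.1275     5,250.7650
  7       968.75       722.6871     5,058.8100
  8       968.75       693.0589     5,544.4710
  9       968.75       664.6453     5,981.8076
  10   25,968.75    17,086.3406   170,863.4064
  Σ                 25,011.7027   207,193.0156
Price P = Σ PV = 25,011.7027.
Macaulay duration = Σ(t·PV) / P = 207,193.0156 / 25,011.7027 = 8.28384 half-year periods.
In years: 8.28384 / 2 = 4.14192 years.

4.14 years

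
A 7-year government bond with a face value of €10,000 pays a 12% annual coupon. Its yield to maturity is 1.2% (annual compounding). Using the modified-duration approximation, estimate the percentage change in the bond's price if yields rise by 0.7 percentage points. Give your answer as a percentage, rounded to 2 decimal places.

-3.86%

Periodic yield y = 0.012. Modified duration first:
  t   CF        PV=CF/(1+0.012)^t    t·PV
  1     1,200.00     1,185.7708     1,185.7708
  2     1,200.00     1,171.7102     2,343.4205
  3     1,200.00     1,157.8164     3,473.4493
  4     1,200.00     1,144.0874     4,576.3495
  5     1,200.00     1,130.5211     5,652.6056
  6     1,200.00     1,117.1157     6,702.6944
  7    11,200.00    10,302.7802    72,119.4615
  Σ                 17,209.8019    96,053.7516
P = 17,209.8019; D_Mac = 5.58134 yrs; D_mod = 5.58134/(1+0.012) = 5.51516 yrs.
ΔP/P ≈ -D_mod · Δy = -5.51516 × (+0.007) = -0.038606 = -3.8606%.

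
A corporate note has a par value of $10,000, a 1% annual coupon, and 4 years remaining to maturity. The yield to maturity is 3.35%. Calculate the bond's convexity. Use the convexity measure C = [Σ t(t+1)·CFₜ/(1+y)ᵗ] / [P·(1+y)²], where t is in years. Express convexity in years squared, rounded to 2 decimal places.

18.34

With y = 0.0335:
  t   CF        PV=CF/(1+0.0335)^t    t·PV        t(t+1)·PV
  1       100.00        96.7586        96.7586         193.5172
  2       100.00        93.6222       187.2445         561.7335
  3       100.00        90.5876       271.7627       1,087.0507
  4    10,100.00     8,852.7755    35,411.1019     177,055.5096
  Σ                  9,133.7439    35,966.8677     178,897.8109
P = 9,133.7439.
Convexity = Σ t(t+1)·PV / [P·(1+y)²] = 178,897.8109 / (9,133.7439 × 1.068122) = 18.33729.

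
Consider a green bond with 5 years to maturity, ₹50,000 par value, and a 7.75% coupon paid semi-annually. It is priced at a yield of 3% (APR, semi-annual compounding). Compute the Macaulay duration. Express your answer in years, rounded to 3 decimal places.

4.322 years

Periodic yield y = 0.015. Discount each cash flow and weight by its period:
  t   CF        PV=CF/(1+0.015)^t    t·PV
  1     1,937.50     1,908.8670     1,908.8670
  2     1,937.50     1,880.6571     3,761.3143
  3     1,937.50     1,852.8642     5,558.5925
  4     1,937.50     1,825.4819     7,301.9278
  5     1,937.50     1,798.5044     8,992.5219
  6     1,937.50     1,771.9255    10,631.5530
  7     1,937.50     1,745.7394    12,220.1758
  8     1,937.50     1,719.9403    13,759.5224
  9     1,937.50     1,694.5225    15,250.7022
  10   51,937.50    44,752.8418   447,528.4185
  Σ                 60,951.3442   526,913.5954
Price P = Σ PV = 60,951.3442.
Macaulay duration = Σ(t·PV) / P = 526,913.5954 / 60,951.3442 = 8.64482 half-year periods.
In years: 8.64482 / 2 = 4.32241 years.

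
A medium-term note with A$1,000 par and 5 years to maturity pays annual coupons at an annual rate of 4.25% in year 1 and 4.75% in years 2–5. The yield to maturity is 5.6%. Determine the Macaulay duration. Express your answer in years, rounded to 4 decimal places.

Periodic yield y = 0.056. Discount each cash flow and weight by its year:
  t   CF        PV=CF/(1+0.056)^t    t·PV
  1        42.50        40.2462        40.2462
  2        47.50        42.5957        85.1914
  3        47.50        40.3368       121.0105
  4        47.50        38.1978       152.7911
  5     1,047.50       797.6905     3,988.4527
  Σ                    959.0671     4,387.6919
Price P = Σ PV = 959.0671.
Macaulay duration = Σ(t·PV) / P = 4,387.6919 / 959.0671 = 4.57496 years.

4.5750 years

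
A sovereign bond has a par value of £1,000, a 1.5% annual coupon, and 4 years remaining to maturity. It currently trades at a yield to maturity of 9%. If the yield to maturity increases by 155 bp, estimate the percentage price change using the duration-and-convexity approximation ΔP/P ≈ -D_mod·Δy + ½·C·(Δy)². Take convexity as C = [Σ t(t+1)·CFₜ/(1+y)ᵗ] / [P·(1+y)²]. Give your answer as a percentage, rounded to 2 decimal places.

With y = 0.09:
  t   CF        PV=CF/(1+0.09)^t    t·PV        t(t+1)·PV
  1        15.00        13.7615        13.7615          27.5229
  2        15.00        12.6252        25.2504          75.7512
  3        15.00        11.5828        34.7483         138.9930
  4     1,015.00       719.0516     2,876.2064      14,381.0318
  Σ                    757.0210     2,949.9665      14,623.2989
P = 757.0210; D_Mac = 3.89681 yrs; D_mod = 3.57505 yrs; C = 16.25865.
Duration effect: -3.57505 × (+0.0155) = -0.055413
Convexity effect: 0.5 × 16.25865 × (0.0155)² = +0.0019531
ΔP/P ≈ -0.055413 + 0.0019531 = -0.053460 = -5.3460%.

-5.35%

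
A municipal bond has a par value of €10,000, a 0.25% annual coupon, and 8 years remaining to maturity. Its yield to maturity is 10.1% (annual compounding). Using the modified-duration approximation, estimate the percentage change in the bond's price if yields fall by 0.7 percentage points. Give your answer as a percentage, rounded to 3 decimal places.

+5.015%

Periodic yield y = 0.101. Modified duration first:
  t   CF        PV=CF/(1+0.101)^t    t·PV
  1        25.00        22.7066        22.7066
  2        25.00        20.6236        41.2473
  3        25.00        18.7317        56.1952
  4        25.00        17.0134        68.0535
  5        25.00        15.4527        77.2633
  6        25.00        14.0351        84.2107
  7        25.00        12.7476        89.2333
  8    10,025.00     4,642.8626    37,142.9006
  Σ                  4,764.1734    37,581.8106
P = 4,764.1734; D_Mac = 7.88842 yrs; D_mod = 7.88842/(1+0.101) = 7.16478 yrs.
ΔP/P ≈ -D_mod · Δy = -7.16478 × (-0.007) = +0.050153 = +5.0153%.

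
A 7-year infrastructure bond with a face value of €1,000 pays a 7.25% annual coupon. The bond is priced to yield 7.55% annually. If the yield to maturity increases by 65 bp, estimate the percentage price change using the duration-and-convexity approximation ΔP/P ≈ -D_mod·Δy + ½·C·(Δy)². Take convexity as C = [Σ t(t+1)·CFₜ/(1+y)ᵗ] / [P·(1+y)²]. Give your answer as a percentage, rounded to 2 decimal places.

-3.38%

With y = 0.0755:
  t   CF        PV=CF/(1+0.0755)^t    t·PV        t(t+1)·PV
  1        72.50        67.4105        67.4105         134.8210
  2        72.50        62.6783       125.3566         376.0698
  3        72.50        58.2783       174.8349         699.3394
  4        72.50        54.1872       216.7486       1,083.7431
  5        72.50        50.3832       251.9161       1,511.4966
  6        72.50        46.8463       281.0779       1,967.5456
  7     1,072.50       644.3538     4,510.4766      36,083.8131
  Σ                    984.1376     5,627.8213      41,856.8287
P = 984.1376; D_Mac = 5.71853 yrs; D_mod = 5.31709 yrs; C = 36.76966.
Duration effect: -5.31709 × (+0.0065) = -0.034561
Convexity effect: 0.5 × 36.76966 × (0.0065)² = +0.0007768
ΔP/P ≈ -0.034561 + 0.0007768 = -0.033784 = -3.3784%.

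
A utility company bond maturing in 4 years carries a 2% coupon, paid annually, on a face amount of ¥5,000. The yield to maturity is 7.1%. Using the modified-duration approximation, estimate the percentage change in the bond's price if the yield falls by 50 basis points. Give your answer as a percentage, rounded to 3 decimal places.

+1.807%

Periodic yield y = 0.071. Modified duration first:
  t   CF        PV=CF/(1+0.071)^t    t·PV
  1       100.00        93.3707        93.3707
  2       100.00        87.1808       174.3617
  3       100.00        81.4013       244.2040
  4     5,100.00     3,876.2546    15,505.0183
  Σ                  4,138.2075    16,016.9547
P = 4,138.2075; D_Mac = 3.87051 yrs; D_mod = 3.87051/(1+0.071) = 3.61392 yrs.
ΔP/P ≈ -D_mod · Δy = -3.61392 × (-0.005) = +0.018070 = +1.8070%.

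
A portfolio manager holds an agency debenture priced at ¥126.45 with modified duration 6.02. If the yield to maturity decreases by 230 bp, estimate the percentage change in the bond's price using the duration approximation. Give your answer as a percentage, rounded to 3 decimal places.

Duration approximation: ΔP/P ≈ -D_mod · Δy = -6.02 × (-0.023) = +0.138460.
As a percentage: +13.8460%.

+13.846%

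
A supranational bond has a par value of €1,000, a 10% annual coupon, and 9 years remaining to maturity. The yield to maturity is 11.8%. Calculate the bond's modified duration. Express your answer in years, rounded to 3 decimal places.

Periodic yield y = 0.118. First find Macaulay duration:
  t   CF        PV=CF/(1+0.118)^t    t·PV
  1       100.00        89.4454        89.4454
  2       100.00        80.0049       160.0097
  3       100.00        71.5607       214.6821
  4       100.00        64.0078       256.0311
  5       100.00        57.2520       286.2602
  6       100.00        51.2093       307.2560
  7       100.00        45.8044       320.6309
  8       100.00        40.9700       327.7597
  9     1,100.00       403.1034     3,627.9305
  Σ                    903.3579     5,590.0058
P = 903.3579; Macaulay duration = 5,590.0058 / 903.3579 = 6.18803 years.
Modified duration = D_Mac / (1 + y) = 6.18803 / 1.118 = 5.53491 years.

5.535 years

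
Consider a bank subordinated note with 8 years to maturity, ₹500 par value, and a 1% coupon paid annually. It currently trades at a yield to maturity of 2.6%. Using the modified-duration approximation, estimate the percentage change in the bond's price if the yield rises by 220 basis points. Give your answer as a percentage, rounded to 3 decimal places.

Periodic yield y = 0.026. Modified duration first:
  t   CF        PV=CF/(1+0.026)^t    t·PV
  1         5.00         4.8733         4.8733
  2         5.00         4.7498         9.4996
  3         5.00         4.6294        13.8883
  4         5.00         4.5121        18.0485
  5         5.00         4.3978        21.9889
  6         5.00         4.2863        25.7180
  7         5.00         4.1777        29.2440
  8       505.00       411.2562     3,290.0499
  Σ                    442.8827     3,413.3104
P = 442.8827; D_Mac = 7.70703 yrs; D_mod = 7.70703/(1+0.026) = 7.51173 yrs.
ΔP/P ≈ -D_mod · Δy = -7.51173 × (+0.022) = -0.165258 = -16.5258%.

-16.526%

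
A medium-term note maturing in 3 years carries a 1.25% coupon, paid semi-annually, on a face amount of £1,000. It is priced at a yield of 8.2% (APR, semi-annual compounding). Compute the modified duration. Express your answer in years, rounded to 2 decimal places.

Periodic yield y = 0.041. First find Macaulay duration:
  t   CF        PV=CF/(1+0.041)^t    t·PV
  1         6.25         6.0038         6.0038
  2         6.25         5.7674        11.5348
  3         6.25         5.5402        16.6207
  4         6.25         5.3220        21.2881
  5         6.25         5.1124        25.5621
  6     1,006.25       790.6814     4,744.0883
  Σ                    818.4273     4,825.0978
P = 818.4273; Macaulay duration = 4,825.0978 / 818.4273 = 5.89557 half-year periods = 2.94779 years.
Modified duration = D_Mac / (1 + y) = 2.94779 / 1.041 = 2.83169 years.

2.83 years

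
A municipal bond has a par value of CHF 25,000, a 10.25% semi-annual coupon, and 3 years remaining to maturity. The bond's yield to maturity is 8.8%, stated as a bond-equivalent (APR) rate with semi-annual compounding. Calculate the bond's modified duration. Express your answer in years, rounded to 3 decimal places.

Periodic yield y = 0.044. First find Macaulay duration:
  t   CF        PV=CF/(1+0.044)^t    t·PV
  1     1,281.25     1,227.2510     1,227.2510
  2     1,281.25     1,175.5277     2,351.0555
  3     1,281.25     1,125.9844     3,377.9533
  4     1,281.25     1,078.5291     4,314.1166
  5     1,281.25     1,033.0739     5,165.3694
  6    26,281.25    20,297.5222   121,785.1333
  Σ                 25,937.8884   138,220.8790
P = 25,937.8884; Macaulay duration = 138,220.8790 / 25,937.8884 = 5.32892 half-year periods = 2.66446 years.
Modified duration = D_Mac / (1 + y) = 2.66446 / 1.044 = 2.55216 years.

2.552 years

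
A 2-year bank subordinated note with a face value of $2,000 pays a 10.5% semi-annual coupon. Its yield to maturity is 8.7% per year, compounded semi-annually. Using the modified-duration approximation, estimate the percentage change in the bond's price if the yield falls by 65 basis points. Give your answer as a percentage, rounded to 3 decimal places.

+1.157%

Periodic yield y = 0.0435. Modified duration first:
  t   CF        PV=CF/(1+0.0435)^t    t·PV
  1       105.00       100.6229       100.6229
  2       105.00        96.4283       192.8565
  3       105.00        92.4085       277.2255
  4     2,105.00     1,775.3431     7,101.3722
  Σ                  2,064.8027     7,672.0772
P = 2,064.8027; D_Mac = 3.71565 half-year periods = 1.85782 yrs; D_mod = 1.85782/(1+0.0435) = 1.78038 yrs.
ΔP/P ≈ -D_mod · Δy = -1.78038 × (-0.0065) = +0.011572 = +1.1572%.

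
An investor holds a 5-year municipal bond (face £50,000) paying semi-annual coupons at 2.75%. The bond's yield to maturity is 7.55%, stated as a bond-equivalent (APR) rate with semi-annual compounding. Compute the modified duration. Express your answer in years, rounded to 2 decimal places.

4.49 years

Periodic yield y = 0.03775. First find Macaulay duration:
  t   CF        PV=CF/(1+0.03775)^t    t·PV
  1       687.50       662.4910       662.4910
  2       687.50       638.3917     1,276.7834
  3       687.50       615.1690     1,845.5071
  4       687.50       592.7912     2,371.1647
  5       687.50       571.2273     2,856.1367
  6       687.50       550.4479     3,302.6876
  7       687.50       530.4244     3,712.9709
  8       687.50       511.1293     4,089.0343
  9       687.50       492.5361     4,432.8245
  10   50,687.50    34,992.3775   349,923.7751
  Σ                 40,156.9854   374,473.3754
P = 40,156.9854; Macaulay duration = 374,473.3754 / 40,156.9854 = 9.32524 half-year periods = 4.66262 years.
Modified duration = D_Mac / (1 + y) = 4.66262 / 1.03775 = 4.49301 years.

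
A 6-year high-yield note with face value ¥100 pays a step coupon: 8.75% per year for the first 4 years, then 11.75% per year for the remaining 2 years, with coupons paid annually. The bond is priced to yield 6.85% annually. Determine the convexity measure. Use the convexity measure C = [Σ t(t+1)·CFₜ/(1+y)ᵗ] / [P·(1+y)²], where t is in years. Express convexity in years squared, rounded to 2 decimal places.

With y = 0.0685:
  t   CF        PV=CF/(1+0.0685)^t    t·PV        t(t+1)·PV
  1         8.75         8.1891         8.1891          16.3781
  2         8.75         7.6641        15.3281          45.9844
  3         8.75         7.1727        21.5182          86.0728
  4         8.75         6.7129        26.8516         134.2579
  5        11.75         8.4366        42.1828         253.0967
  6       111.75        75.0932       450.5590       3,153.9127
  Σ                    113.2685       564.6287       3,689.7025
P = 113.2685.
Convexity = Σ t(t+1)·PV / [P·(1+y)²] = 3,689.7025 / (113.2685 × 1.141692) = 28.53207.

28.53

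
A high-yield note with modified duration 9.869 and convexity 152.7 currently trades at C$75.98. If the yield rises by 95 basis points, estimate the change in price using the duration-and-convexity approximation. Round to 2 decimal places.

-C$6.60

Duration effect: -D_mod·Δy = -9.869 × (+0.0095) = -0.0937555
Convexity effect: ½·C·(Δy)² = 0.5 × 152.7 × (0.0095)² = +0.0068905875
ΔP/P ≈ -0.0937555 + 0.0068905875 = -0.0868649125
ΔP ≈ 75.98 × (-0.0868649125) = -6.59999605175.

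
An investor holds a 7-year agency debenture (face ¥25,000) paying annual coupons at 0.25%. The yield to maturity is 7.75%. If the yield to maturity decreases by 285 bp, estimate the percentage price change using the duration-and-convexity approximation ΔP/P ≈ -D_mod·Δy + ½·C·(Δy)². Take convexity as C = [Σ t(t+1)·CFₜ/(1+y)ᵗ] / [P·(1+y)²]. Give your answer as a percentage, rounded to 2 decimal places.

+20.26%

With y = 0.0775:
  t   CF        PV=CF/(1+0.0775)^t    t·PV        t(t+1)·PV
  1        62.50        58.0046        58.0046         116.0093
  2        62.50        53.8326       107.6652         322.9957
  3        62.50        49.9607       149.8820         599.5279
  4        62.50        46.3672       185.4688         927.3441
  5        62.50        43.0322       215.1610       1,290.9662
  6        62.50        39.9371       239.6225       1,677.3575
  7    25,062.50    14,862.8960   104,040.2718     832,322.1745
  Σ                 15,154.0304   104,996.0760     837,256.3752
P = 15,154.0304; D_Mac = 6.92859 yrs; D_mod = 6.43025 yrs; C = 47.58781.
Duration effect: -6.43025 × (-0.0285) = +0.183262
Convexity effect: 0.5 × 47.58781 × (-0.0285)² = +0.0193266
ΔP/P ≈ +0.183262 + 0.0193266 = +0.202589 = +20.2589%.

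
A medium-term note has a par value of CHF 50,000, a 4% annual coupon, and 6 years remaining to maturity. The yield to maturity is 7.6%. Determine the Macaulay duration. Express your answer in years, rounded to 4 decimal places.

Periodic yield y = 0.076. Discount each cash flow and weight by its year:
  t   CF        PV=CF/(1+0.076)^t    t·PV
  1     2,000.00     1,858.7361     1,858.7361
  2     2,000.00     1,727.4499     3,454.8997
  3     2,000.00     1,605.4367     4,816.3100
  4     2,000.00     1,492.0415     5,968.1661
  5     2,000.00     1,386.6557     6,933.2785
  6    52,000.00    33,506.5502   201,039.3012
  Σ                 41,576.8700   224,070.6916
Price P = Σ PV = 41,576.8700.
Macaulay duration = Σ(t·PV) / P = 224,070.6916 / 41,576.8700 = 5.38931 years.

5.3893 years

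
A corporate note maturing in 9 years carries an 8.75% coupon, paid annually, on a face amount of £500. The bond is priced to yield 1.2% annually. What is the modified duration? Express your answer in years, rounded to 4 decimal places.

7.0693 years

Periodic yield y = 0.012. First find Macaulay duration:
  t   CF        PV=CF/(1+0.012)^t    t·PV
  1        43.75        43.2312        43.2312
  2        43.75        42.7186        85.4372
  3        43.75        42.2121       126.6362
  4        43.75        41.7115       166.8461
  5        43.75        41.2169       206.0846
  6        43.75        40.7282       244.3691
  7        43.75        40.2452       281.7166
  8        43.75        39.7680       318.1442
  9       543.75       488.3989     4,395.5899
  Σ                    820.2306     5,868.0550
P = 820.2306; Macaulay duration = 5,868.0550 / 820.2306 = 7.15415 years.
Modified duration = D_Mac / (1 + y) = 7.15415 / 1.012 = 7.06932 years.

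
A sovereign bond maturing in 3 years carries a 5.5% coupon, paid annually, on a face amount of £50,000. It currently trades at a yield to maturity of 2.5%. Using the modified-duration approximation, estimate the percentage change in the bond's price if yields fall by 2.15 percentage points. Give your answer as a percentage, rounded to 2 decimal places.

Periodic yield y = 0.025. Modified duration first:
  t   CF        PV=CF/(1+0.025)^t    t·PV
  1     2,750.00     2,682.9268     2,682.9268
  2     2,750.00     2,617.4896     5,234.9792
  3    52,750.00    48,983.6189   146,950.8568
  Σ                 54,284.0353   154,868.7628
P = 54,284.0353; D_Mac = 2.85293 yrs; D_mod = 2.85293/(1+0.025) = 2.78335 yrs.
ΔP/P ≈ -D_mod · Δy = -2.78335 × (-0.0215) = +0.059842 = +5.9842%.

+5.98%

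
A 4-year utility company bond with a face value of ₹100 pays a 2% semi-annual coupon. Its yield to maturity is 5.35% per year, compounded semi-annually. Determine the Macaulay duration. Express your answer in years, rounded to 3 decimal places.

Periodic yield y = 0.02675. Discount each cash flow and weight by its period:
  t   CF        PV=CF/(1+0.02675)^t    t·PV
  1         1.00         0.9739         0.9739
  2         1.00         0.9486         1.8971
  3         1.00         0.9239         2.7716
  4         1.00         0.8998         3.5992
  5         1.00         0.8763         4.3817
  6         1.00         0.8535         5.1211
  7         1.00         0.8313         5.8190
  8       101.00        81.7718       654.1746
  Σ                     88.0791       678.7382
Price P = Σ PV = 88.0791.
Macaulay duration = Σ(t·PV) / P = 678.7382 / 88.0791 = 7.70600 half-year periods.
In years: 7.70600 / 2 = 3.85300 years.

3.853 years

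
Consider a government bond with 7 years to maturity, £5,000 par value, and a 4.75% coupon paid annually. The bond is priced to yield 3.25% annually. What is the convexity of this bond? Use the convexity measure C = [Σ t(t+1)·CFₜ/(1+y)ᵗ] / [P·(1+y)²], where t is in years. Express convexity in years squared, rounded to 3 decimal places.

44.188

With y = 0.0325:
  t   CF        PV=CF/(1+0.0325)^t    t·PV        t(t+1)·PV
  1       237.50       230.0242       230.0242         460.0484
  2       237.50       222.7837       445.5675       1,336.7024
  3       237.50       215.7712       647.3135       2,589.2541
  4       237.50       208.9793       835.9174       4,179.5870
  5       237.50       202.4013     1,012.0065       6,072.0392
  6       237.50       196.0303     1,176.1819       8,233.2735
  7     5,237.50     4,186.9099    29,308.3692     234,466.9536
  Σ                  5,462.9000    33,655.3803     257,337.8583
P = 5,462.9000.
Convexity = Σ t(t+1)·PV / [P·(1+y)²] = 257,337.8583 / (5,462.9000 × 1.066056) = 44.18759.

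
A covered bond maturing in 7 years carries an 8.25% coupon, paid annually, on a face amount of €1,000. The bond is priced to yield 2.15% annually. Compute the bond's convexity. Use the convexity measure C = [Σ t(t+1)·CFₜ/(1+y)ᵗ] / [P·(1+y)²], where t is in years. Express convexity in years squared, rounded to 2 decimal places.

With y = 0.0215:
  t   CF        PV=CF/(1+0.0215)^t    t·PV        t(t+1)·PV
  1        82.50        80.7636        80.7636         161.5272
  2        82.50        79.0637       158.1274         474.3823
  3        82.50        77.3996       232.1989         928.7955
  4        82.50        75.7706       303.0822       1,515.4111
  5        82.50        74.1758       370.8789       2,225.2733
  6        82.50        72.6146       435.6874       3,049.8116
  7     1,082.50       932.7372     6,529.1606      52,233.2844
  Σ                  1,392.5250     8,109.8989      60,588.4853
P = 1,392.5250.
Convexity = Σ t(t+1)·PV / [P·(1+y)²] = 60,588.4853 / (1,392.5250 × 1.043462) = 41.69753.

41.70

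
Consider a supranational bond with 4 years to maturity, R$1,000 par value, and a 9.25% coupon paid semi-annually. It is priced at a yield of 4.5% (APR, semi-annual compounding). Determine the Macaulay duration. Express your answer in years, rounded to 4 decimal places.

3.4829 years

Periodic yield y = 0.0225. Discount each cash flow and weight by its period:
  t   CF        PV=CF/(1+0.0225)^t    t·PV
  1        46.25        45.2323        45.2323
  2        46.25        44.2369        88.4739
  3        46.25        43.2635       129.7905
  4        46.25        42.3115       169.2460
  5        46.25        41.3804       206.9022
  6        46.25        40.4699       242.8192
  7        46.25        39.5793       277.0554
  8     1,046.25       875.6467     7,005.1740
  Σ                  1,172.1206     8,164.6935
Price P = Σ PV = 1,172.1206.
Macaulay duration = Σ(t·PV) / P = 8,164.6935 / 1,172.1206 = 6.96575 half-year periods.
In years: 6.96575 / 2 = 3.48287 years.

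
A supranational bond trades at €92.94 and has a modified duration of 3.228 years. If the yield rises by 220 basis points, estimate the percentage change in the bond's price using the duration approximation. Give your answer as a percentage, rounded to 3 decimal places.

Duration approximation: ΔP/P ≈ -D_mod · Δy = -3.228 × (+0.022) = -0.071016.
As a percentage: -7.1016%.

-7.102%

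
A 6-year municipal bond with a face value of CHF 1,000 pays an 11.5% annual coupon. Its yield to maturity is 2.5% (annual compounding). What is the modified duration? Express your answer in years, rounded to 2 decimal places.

Periodic yield y = 0.025. First find Macaulay duration:
  t   CF        PV=CF/(1+0.025)^t    t·PV
  1       115.00       112.1951       112.1951
  2       115.00       109.4587       218.9173
  3       115.00       106.7889       320.3668
  4       115.00       104.1843       416.7373
  5       115.00       101.6432       508.2162
  6     1,115.00       961.4610     5,768.7660
  Σ                  1,495.7313     7,345.1988
P = 1,495.7313; Macaulay duration = 7,345.1988 / 1,495.7313 = 4.91077 years.
Modified duration = D_Mac / (1 + y) = 4.91077 / 1.025 = 4.79100 years.

4.79 years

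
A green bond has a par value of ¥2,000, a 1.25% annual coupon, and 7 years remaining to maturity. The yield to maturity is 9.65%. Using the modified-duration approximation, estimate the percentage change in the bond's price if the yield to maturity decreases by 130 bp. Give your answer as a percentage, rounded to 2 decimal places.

Periodic yield y = 0.0965. Modified duration first:
  t   CF        PV=CF/(1+0.0965)^t    t·PV
  1        25.00        22.7998        22.7998
  2        25.00        20.7933        41.5865
  3        25.00        18.9633        56.8899
  4        25.00        17.2944        69.1776
  5        25.00        15.7724        78.8618
  6        25.00        14.3843        86.3057
  7     2,025.00     1,062.5872     7,438.1103
  Σ                  1,172.5946     7,793.7317
P = 1,172.5946; D_Mac = 6.64657 yrs; D_mod = 6.64657/(1+0.0965) = 6.06162 yrs.
ΔP/P ≈ -D_mod · Δy = -6.06162 × (-0.013) = +0.078801 = +7.8801%.

+7.88%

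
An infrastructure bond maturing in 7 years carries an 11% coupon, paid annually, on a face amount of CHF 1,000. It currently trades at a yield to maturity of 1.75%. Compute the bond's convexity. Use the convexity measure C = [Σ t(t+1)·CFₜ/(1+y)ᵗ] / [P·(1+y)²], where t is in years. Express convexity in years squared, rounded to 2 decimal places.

39.97

With y = 0.0175:
  t   CF        PV=CF/(1+0.0175)^t    t·PV        t(t+1)·PV
  1       110.00       108.1081       108.1081         216.2162
  2       110.00       106.2488       212.4975         637.4925
  3       110.00       104.4214       313.2641       1,253.0566
  4       110.00       102.6254       410.5017       2,052.5087
  5       110.00       100.8604       504.3019       3,025.8114
  6       110.00        99.1257       594.7541       4,163.2785
  7     1,110.00       983.0646     6,881.4521      55,051.6171
  Σ                  1,604.4543     9,024.8796      66,399.9810
P = 1,604.4543.
Convexity = Σ t(t+1)·PV / [P·(1+y)²] = 66,399.9810 / (1,604.4543 × 1.035306) = 39.97346.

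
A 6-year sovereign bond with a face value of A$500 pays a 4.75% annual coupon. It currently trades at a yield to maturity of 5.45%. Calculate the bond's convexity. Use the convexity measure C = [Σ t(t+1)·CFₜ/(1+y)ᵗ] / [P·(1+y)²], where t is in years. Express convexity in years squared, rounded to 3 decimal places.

With y = 0.0545:
  t   CF        PV=CF/(1+0.0545)^t    t·PV        t(t+1)·PV
  1        23.75        22.5225        22.5225          45.0450
  2        23.75        21.3585        42.7170         128.1509
  3        23.75        20.2546        60.7638         243.0553
  4        23.75        19.2078        76.8311         384.1557
  5        23.75        18.2151        91.0753         546.4519
  6       523.75       380.9294     2,285.5766      15,999.0362
  Σ                    482.4879     2,579.4864      17,345.8951
P = 482.4879.
Convexity = Σ t(t+1)·PV / [P·(1+y)²] = 17,345.8951 / (482.4879 × 1.111970) = 32.33085.

32.331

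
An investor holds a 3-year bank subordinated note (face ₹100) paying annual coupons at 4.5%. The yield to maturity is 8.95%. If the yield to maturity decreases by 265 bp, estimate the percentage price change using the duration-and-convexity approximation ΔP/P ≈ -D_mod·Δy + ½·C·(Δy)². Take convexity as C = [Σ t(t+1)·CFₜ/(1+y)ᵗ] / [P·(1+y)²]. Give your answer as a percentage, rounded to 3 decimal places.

With y = 0.0895:
  t   CF        PV=CF/(1+0.0895)^t    t·PV        t(t+1)·PV
  1         4.50         4.1303         4.1303           8.2607
  2         4.50         3.7910         7.5821          22.7462
  3       104.50        80.8043       242.4130         969.6519
  Σ                     88.7257       254.1254       1,000.6587
P = 88.7257; D_Mac = 2.86417 yrs; D_mod = 2.62888 yrs; C = 9.50128.
Duration effect: -2.62888 × (-0.0265) = +0.069665
Convexity effect: 0.5 × 9.50128 × (-0.0265)² = +0.0033361
ΔP/P ≈ +0.069665 + 0.0033361 = +0.073002 = +7.3002%.

+7.300%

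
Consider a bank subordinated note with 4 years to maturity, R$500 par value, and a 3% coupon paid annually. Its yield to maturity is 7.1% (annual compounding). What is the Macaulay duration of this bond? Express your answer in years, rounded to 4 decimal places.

3.8134 years

Periodic yield y = 0.071. Discount each cash flow and weight by its year:
  t   CF        PV=CF/(1+0.071)^t    t·PV
  1        15.00        14.0056        14.0056
  2        15.00        13.0771        26.1543
  3        15.00        12.2102        36.6306
  4       515.00       391.4257     1,565.7028
  Σ                    430.7186     1,642.4933
Price P = Σ PV = 430.7186.
Macaulay duration = Σ(t·PV) / P = 1,642.4933 / 430.7186 = 3.81338 years.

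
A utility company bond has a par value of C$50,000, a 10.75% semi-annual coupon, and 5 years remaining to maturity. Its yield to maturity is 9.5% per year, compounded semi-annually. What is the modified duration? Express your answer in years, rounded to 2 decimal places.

3.84 years

Periodic yield y = 0.0475. First find Macaulay duration:
  t   CF        PV=CF/(1+0.0475)^t    t·PV
  1     2,687.50     2,565.6325     2,565.6325
  2     2,687.50     2,449.2911     4,898.5823
  3     2,687.50     2,338.2254     7,014.6763
  4     2,687.50     2,232.1961     8,928.7844
  5     2,687.50     2,130.9748    10,654.8740
  6     2,687.50     2,034.3435    12,206.0609
  7     2,687.50     1,942.0940    13,594.6582
  8     2,687.50     1,854.0277    14,832.2216
  9     2,687.50     1,769.9549    15,929.5937
  10   52,687.50    33,125.8687   331,258.6866
  Σ                 52,442.6086   421,883.7704
P = 52,442.6086; Macaulay duration = 421,883.7704 / 52,442.6086 = 8.04468 half-year periods = 4.02234 years.
Modified duration = D_Mac / (1 + y) = 4.02234 / 1.0475 = 3.83994 years.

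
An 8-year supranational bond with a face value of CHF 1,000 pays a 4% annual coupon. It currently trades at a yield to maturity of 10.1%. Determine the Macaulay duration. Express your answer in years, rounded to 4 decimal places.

Periodic yield y = 0.101. Discount each cash flow and weight by its year:
  t   CF        PV=CF/(1+0.101)^t    t·PV
  1        40.00        36.3306        36.3306
  2        40.00        32.9978        65.9957
  3        40.00        29.9708        89.9123
  4        40.00        27.2214       108.8857
  5        40.00        24.7243       123.6213
  6        40.00        22.4562       134.7371
  7        40.00        20.3962       142.7732
  8     1,040.00       481.6536     3,853.2286
  Σ                    675.7508     4,555.4846
Price P = Σ PV = 675.7508.
Macaulay duration = Σ(t·PV) / P = 4,555.4846 / 675.7508 = 6.74137 years.

6.7414 years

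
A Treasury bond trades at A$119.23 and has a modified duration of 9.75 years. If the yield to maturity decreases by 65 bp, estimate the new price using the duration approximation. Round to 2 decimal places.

Duration approximation: ΔP/P ≈ -D_mod · Δy = -9.75 × (-0.0065) = +0.063375.
New price ≈ 119.23 × (1 + 0.063375) = 126.78620125.

A$126.79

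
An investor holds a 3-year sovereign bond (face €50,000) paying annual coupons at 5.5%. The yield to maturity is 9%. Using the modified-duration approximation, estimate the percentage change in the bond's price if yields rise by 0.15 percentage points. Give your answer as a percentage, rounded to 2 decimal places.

-0.39%

Periodic yield y = 0.09. Modified duration first:
  t   CF        PV=CF/(1+0.09)^t    t·PV
  1     2,750.00     2,522.9358     2,522.9358
  2     2,750.00     2,314.6200     4,629.2400
  3    52,750.00    40,732.6786   122,198.0357
  Σ                 45,570.2343   129,350.2115
P = 45,570.2343; D_Mac = 2.83848 yrs; D_mod = 2.83848/(1+0.09) = 2.60411 yrs.
ΔP/P ≈ -D_mod · Δy = -2.60411 × (+0.0015) = -0.003906 = -0.3906%.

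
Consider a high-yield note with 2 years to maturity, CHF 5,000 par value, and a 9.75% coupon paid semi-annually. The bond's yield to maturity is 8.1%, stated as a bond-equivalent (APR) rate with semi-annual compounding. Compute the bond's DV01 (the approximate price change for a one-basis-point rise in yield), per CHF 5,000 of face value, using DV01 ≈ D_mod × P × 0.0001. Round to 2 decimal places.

Periodic yield y = 0.0405.
  t   CF        PV=CF/(1+0.0405)^t    t·PV
  1       243.75       234.2624       234.2624
  2       243.75       225.1440       450.2881
  3       243.75       216.3806       649.1419
  4     5,243.75     4,473.7699    17,895.0795
  Σ                  5,149.5569    19,228.7718
P = 5,149.5569; D_Mac = 3.73406 half-year periods = 1.86703 yrs; D_mod = 1.79436 yrs.
DV01 ≈ 1.79436 × 5,149.5569 × 0.0001 = 0.924016.

CHF 0.92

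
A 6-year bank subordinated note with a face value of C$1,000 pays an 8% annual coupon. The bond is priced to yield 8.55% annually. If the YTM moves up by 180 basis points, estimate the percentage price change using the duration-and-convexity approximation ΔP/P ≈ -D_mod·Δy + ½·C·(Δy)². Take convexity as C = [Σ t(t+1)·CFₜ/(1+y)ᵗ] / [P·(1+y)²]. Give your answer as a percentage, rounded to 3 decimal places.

With y = 0.0855:
  t   CF        PV=CF/(1+0.0855)^t    t·PV        t(t+1)·PV
  1        80.00        73.6988        73.6988         147.3975
  2        80.00        67.8938       135.7877         407.3630
  3        80.00        62.5461       187.6384         750.5537
  4        80.00        57.6197       230.4786       1,152.3932
  5        80.00        53.0812       265.4061       1,592.4364
  6     1,080.00       660.1533     3,960.9197      27,726.4380
  Σ                    974.9929     4,853.9293      31,776.5817
P = 974.9929; D_Mac = 4.97843 yrs; D_mod = 4.58630 yrs; C = 27.65961.
Duration effect: -4.58630 × (+0.018) = -0.082553
Convexity effect: 0.5 × 27.65961 × (0.018)² = +0.0044809
ΔP/P ≈ -0.082553 + 0.0044809 = -0.078072 = -7.8072%.

-7.807%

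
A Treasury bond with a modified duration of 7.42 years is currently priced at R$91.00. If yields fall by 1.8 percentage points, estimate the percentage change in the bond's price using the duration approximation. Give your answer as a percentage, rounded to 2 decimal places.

+13.36%

Duration approximation: ΔP/P ≈ -D_mod · Δy = -7.42 × (-0.018) = +0.133560.
As a percentage: +13.3560%.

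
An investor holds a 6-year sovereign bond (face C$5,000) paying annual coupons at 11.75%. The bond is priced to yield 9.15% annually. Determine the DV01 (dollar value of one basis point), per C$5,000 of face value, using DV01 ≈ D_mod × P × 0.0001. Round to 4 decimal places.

C$2.4056

Periodic yield y = 0.0915.
  t   CF        PV=CF/(1+0.0915)^t    t·PV
  1       587.50       538.2501       538.2501
  2       587.50       493.1288       986.2577
  3       587.50       451.7900     1,355.3701
  4       587.50       413.9167     1,655.6667
  5       587.50       379.2182     1,896.0910
  6     5,587.50     3,304.2667    19,825.6003
  Σ                  5,580.5706    26,257.2358
P = 5,580.5706; D_Mac = 4.70512 yrs; D_mod = 4.31069 yrs.
DV01 ≈ 4.31069 × 5,580.5706 × 0.0001 = 2.405610.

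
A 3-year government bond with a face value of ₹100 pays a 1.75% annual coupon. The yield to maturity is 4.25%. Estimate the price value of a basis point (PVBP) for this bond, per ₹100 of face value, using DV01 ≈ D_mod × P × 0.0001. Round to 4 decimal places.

₹0.0263

Periodic yield y = 0.0425.
  t   CF        PV=CF/(1+0.0425)^t    t·PV
  1         1.75         1.6787         1.6787
  2         1.75         1.6102         3.2204
  3       101.75        89.8062       269.4185
  Σ                     93.0951       274.3176
P = 93.0951; D_Mac = 2.94664 yrs; D_mod = 2.82651 yrs.
DV01 ≈ 2.82651 × 93.0951 × 0.0001 = 0.026313.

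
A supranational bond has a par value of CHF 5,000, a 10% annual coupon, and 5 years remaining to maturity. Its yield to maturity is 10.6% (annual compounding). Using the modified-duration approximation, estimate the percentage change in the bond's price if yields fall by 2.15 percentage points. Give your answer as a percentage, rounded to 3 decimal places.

+8.086%

Periodic yield y = 0.106. Modified duration first:
  t   CF        PV=CF/(1+0.106)^t    t·PV
  1       500.00       452.0796       452.0796
  2       500.00       408.7519       817.5037
  3       500.00       369.5767     1,108.7302
  4       500.00       334.1562     1,336.6247
  5     5,500.00     3,323.4340    16,617.1699
  Σ                  4,887.9983    20,332.1081
P = 4,887.9983; D_Mac = 4.15960 yrs; D_mod = 4.15960/(1+0.106) = 3.76094 yrs.
ΔP/P ≈ -D_mod · Δy = -3.76094 × (-0.0215) = +0.080860 = +8.0860%.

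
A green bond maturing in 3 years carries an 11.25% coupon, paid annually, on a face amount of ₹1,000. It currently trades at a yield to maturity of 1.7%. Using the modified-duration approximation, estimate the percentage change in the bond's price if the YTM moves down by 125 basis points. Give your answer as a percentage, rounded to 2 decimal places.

Periodic yield y = 0.017. Modified duration first:
  t   CF        PV=CF/(1+0.017)^t    t·PV
  1       112.50       110.6195       110.6195
  2       112.50       108.7704       217.5407
  3     1,112.50     1,057.6383     3,172.9148
  Σ                  1,277.0281     3,501.0751
P = 1,277.0281; D_Mac = 2.74158 yrs; D_mod = 2.74158/(1+0.017) = 2.69575 yrs.
ΔP/P ≈ -D_mod · Δy = -2.69575 × (-0.0125) = +0.033697 = +3.3697%.

+3.37%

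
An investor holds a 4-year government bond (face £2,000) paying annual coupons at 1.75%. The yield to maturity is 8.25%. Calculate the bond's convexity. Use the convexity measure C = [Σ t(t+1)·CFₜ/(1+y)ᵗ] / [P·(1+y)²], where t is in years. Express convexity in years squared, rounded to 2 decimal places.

With y = 0.0825:
  t   CF        PV=CF/(1+0.0825)^t    t·PV        t(t+1)·PV
  1        35.00        32.3326        32.3326          64.6651
  2        35.00        29.8684        59.7368         179.2105
  3        35.00        27.5921        82.7762         331.1049
  4     2,035.00     1,482.0157     5,928.0627      29,640.3133
  Σ                  1,571.8087     6,102.9083      30,215.2938
P = 1,571.8087.
Convexity = Σ t(t+1)·PV / [P·(1+y)²] = 30,215.2938 / (1,571.8087 × 1.171806) = 16.40481.

16.40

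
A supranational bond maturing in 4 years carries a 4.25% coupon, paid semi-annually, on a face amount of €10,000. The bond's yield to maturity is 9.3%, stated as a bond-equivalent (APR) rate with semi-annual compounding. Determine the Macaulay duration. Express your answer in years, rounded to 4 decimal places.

Periodic yield y = 0.0465. Discount each cash flow and weight by its period:
  t   CF        PV=CF/(1+0.0465)^t    t·PV
  1       212.50       203.0578       203.0578
  2       212.50       194.0352       388.0704
  3       212.50       185.4135       556.2404
  4       212.50       177.1748       708.6993
  5       212.50       169.3023       846.5113
  6       212.50       161.7795       970.6771
  7       212.50       154.5910     1,082.1372
  8    10,212.50     7,099.3438    56,794.7504
  Σ                  8,344.6979    61,550.1439
Price P = Σ PV = 8,344.6979.
Macaulay duration = Σ(t·PV) / P = 61,550.1439 / 8,344.6979 = 7.37596 half-year periods.
In years: 7.37596 / 2 = 3.68798 years.

3.6880 years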